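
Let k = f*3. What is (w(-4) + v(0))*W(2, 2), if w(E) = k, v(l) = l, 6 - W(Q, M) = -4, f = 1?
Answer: 30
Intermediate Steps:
W(Q, M) = 10 (W(Q, M) = 6 - 1*(-4) = 6 + 4 = 10)
k = 3 (k = 1*3 = 3)
w(E) = 3
(w(-4) + v(0))*W(2, 2) = (3 + 0)*10 = 3*10 = 30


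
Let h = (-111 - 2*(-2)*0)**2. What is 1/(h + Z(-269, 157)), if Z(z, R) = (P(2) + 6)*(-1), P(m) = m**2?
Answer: 1/12311 ≈ 8.1228e-5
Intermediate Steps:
Z(z, R) = -10 (Z(z, R) = (2**2 + 6)*(-1) = (4 + 6)*(-1) = 10*(-1) = -10)
h = 12321 (h = (-111 + 4*0)**2 = (-111 + 0)**2 = (-111)**2 = 12321)
1/(h + Z(-269, 157)) = 1/(12321 - 10) = 1/12311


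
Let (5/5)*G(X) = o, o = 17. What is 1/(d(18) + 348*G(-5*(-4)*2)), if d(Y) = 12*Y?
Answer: 1/6132 ≈ 0.00016308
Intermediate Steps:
G(X) = 17
1/(d(18) + 348*G(-5*(-4)*2)) = 1/(12*18 + 348*17) = 1/(216 + 5916) = 1/6132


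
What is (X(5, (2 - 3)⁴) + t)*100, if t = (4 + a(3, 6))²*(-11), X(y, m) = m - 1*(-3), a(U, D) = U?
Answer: -53500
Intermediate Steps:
X(y, m) = 3 + m (X(y, m) = m + 3 = 3 + m)
t = -539 (t = (4 + 3)²*(-11) = 7²*(-11) = 49*(-11) = -539)
(X(5, (2 - 3)⁴) + t)*100 = ((3 + (2 - 3)⁴) - 539)*100 = ((3 + (-1)⁴) - 539)*100 = ((3 + 1) - 539)*100 = (4 - 539)*100 = -535*100 = -53500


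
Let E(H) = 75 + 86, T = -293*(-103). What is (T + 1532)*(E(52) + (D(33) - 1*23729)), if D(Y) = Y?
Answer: -746318385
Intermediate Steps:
T = 30179
E(H) = 161
(T + 1532)*(E(52) + (D(33) - 1*23729)) = (30179 + 1532)*(161 + (33 - 1*23729)) = 31711*(161 + (33 - 23729)) = 31711*(161 - 23696) = 31711*(-23535) = -746318385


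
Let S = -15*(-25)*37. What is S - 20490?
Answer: -6615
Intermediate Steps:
S = 13875 (S = 375*37 = 13875)
S - 20490 = 13875 - 20490 = -6615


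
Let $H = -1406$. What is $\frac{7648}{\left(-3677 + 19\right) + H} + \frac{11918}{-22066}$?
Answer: $- \frac{242705}{118371} \approx -2.0504$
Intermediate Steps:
$\frac{7648}{\left(-3677 + 19\right) + H} + \frac{11918}{-22066} = \frac{7648}{\left(-3677 + 19\right) - 1406} + \frac{11918}{-22066} = \frac{7648}{-3658 - 1406} + 11918 \left(- \frac{1}{22066}\right) = \frac{7648}{-5064} - \frac{101}{187} = 7648 \left(- \frac{1}{5064}\right) - \frac{101}{187} = - \frac{956}{633} - \frac{101}{187} = - \frac{242705}{118371}$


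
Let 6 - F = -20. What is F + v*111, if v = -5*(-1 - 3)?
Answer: 2246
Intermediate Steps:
F = 26 (F = 6 - 1*(-20) = 6 + 20 = 26)
v = 20 (v = -5*(-4) = 20)
F + v*111 = 26 + 20*111 = 26 + 2220 = 2246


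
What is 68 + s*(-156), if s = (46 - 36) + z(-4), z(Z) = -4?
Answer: -868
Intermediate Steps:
s = 6 (s = (46 - 36) - 4 = 10 - 4 = 6)
68 + s*(-156) = 68 + 6*(-156) = 68 - 936 = -868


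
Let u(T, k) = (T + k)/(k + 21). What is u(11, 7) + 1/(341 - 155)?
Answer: 422/651 ≈ 0.64823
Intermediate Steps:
u(T, k) = (T + k)/(21 + k)
u(11, 7) + 1/(341 - 155) = (11 + 7)/(21 + 7) + 1/(341 - 155) = 18/28 + 1/186 = (1/28)*18 + 1/186 = 9/14 + 1/186 = 422/651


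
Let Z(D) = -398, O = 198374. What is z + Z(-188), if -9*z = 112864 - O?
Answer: 81928/9 ≈ 9103.1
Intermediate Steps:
z = 85510/9 (z = -(112864 - 1*198374)/9 = -(112864 - 198374)/9 = -⅑*(-85510) = 85510/9 ≈ 9501.1)
z + Z(-188) = 85510/9 - 398 = 81928/9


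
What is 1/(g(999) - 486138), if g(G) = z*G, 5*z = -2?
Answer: -5/2432688 ≈ -2.0553e-6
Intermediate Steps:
z = -⅖ (z = (⅕)*(-2) = -⅖ ≈ -0.40000)
g(G) = -2*G/5
1/(g(999) - 486138) = 1/(-⅖*999 - 486138) = 1/(-1998/5 - 486138) = 1/(-2432688/5) = -5/2432688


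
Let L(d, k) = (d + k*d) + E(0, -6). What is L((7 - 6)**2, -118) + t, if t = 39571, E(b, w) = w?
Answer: 39448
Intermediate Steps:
L(d, k) = -6 + d + d*k (L(d, k) = (d + k*d) - 6 = (d + d*k) - 6 = -6 + d + d*k)
L((7 - 6)**2, -118) + t = (-6 + (7 - 6)**2 + (7 - 6)**2*(-118)) + 39571 = (-6 + 1**2 + 1**2*(-118)) + 39571 = (-6 + 1 + 1*(-118)) + 39571 = (-6 + 1 - 118) + 39571 = -123 + 39571 = 39448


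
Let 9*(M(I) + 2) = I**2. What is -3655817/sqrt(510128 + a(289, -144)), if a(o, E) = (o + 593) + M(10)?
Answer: -10967451*sqrt(1149793)/2299586 ≈ -5114.1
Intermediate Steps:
M(I) = -2 + I**2/9
a(o, E) = 5419/9 + o (a(o, E) = (o + 593) + (-2 + (1/9)*10**2) = (593 + o) + (-2 + (1/9)*100) = (593 + o) + (-2 + 100/9) = (593 + o) + 82/9 = 5419/9 + o)
-3655817/sqrt(510128 + a(289, -144)) = -3655817/sqrt(510128 + (5419/9 + 289)) = -3655817/sqrt(510128 + 8020/9) = -3655817*3*sqrt(1149793)/2299586 = -10967451*sqrt(1149793)/2299586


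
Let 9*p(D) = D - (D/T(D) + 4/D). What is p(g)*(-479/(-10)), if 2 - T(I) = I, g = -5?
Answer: -29219/1575 ≈ -18.552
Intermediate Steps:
T(I) = 2 - I
p(D) = -4/(9*D) + D/9 - D/(9*(2 - D)) (p(D) = (D - (D/(2 - D) + 4/D))/9 = (D - (4/D + D/(2 - D)))/9 = (D + (-4/D - D/(2 - D)))/9 = (D - 4/D - D/(2 - D))/9 = -4/(9*D) + D/9 - D/(9*(2 - D)))
p(g)*(-479/(-10)) = ((⅑)*(8 + (-5)³ - 1*(-5)² - 4*(-5))/(-5*(-2 - 5)))*(-479/(-10)) = ((⅑)*(-⅕)*(8 - 125 - 1*25 + 20)/(-7))*(-479*(-⅒)) = ((⅑)*(-⅕)*(-⅐)*(8 - 125 - 25 + 20))*(479/10) = ((⅑)*(-⅕)*(-⅐)*(-122))*(479/10) = -122/315*479/10 = -29219/1575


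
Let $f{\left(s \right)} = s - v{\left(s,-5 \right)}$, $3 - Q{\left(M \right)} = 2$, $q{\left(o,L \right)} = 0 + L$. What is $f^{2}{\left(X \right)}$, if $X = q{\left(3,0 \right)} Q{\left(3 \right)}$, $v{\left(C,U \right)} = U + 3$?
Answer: $4$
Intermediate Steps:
$q{\left(o,L \right)} = L$
$v{\left(C,U \right)} = 3 + U$
$Q{\left(M \right)} = 1$ ($Q{\left(M \right)} = 3 - 2 = 1$)
$X = 0$ ($X = 0 \cdot 1 = 0$)
$f{\left(s \right)} = 2 + s$ ($f{\left(s \right)} = s - \left(3 - 5\right) = s - -2 = s + 2 = 2 + s$)
$f^{2}{\left(X \right)} = \left(2 + 0\right)^{2} = 2^{2} = 4$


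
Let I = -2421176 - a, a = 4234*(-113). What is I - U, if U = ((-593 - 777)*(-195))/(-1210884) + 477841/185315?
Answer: -5588977740503703/2876858570 ≈ -1.9427e+6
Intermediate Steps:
a = -478442
I = -1942734 (I = -2421176 - 1*(-478442) = -2421176 + 478442 = -1942734)
U = 6783373323/2876858570 (U = -1370*(-195)*(-1/1210884) + 477841*(1/185315) = 267150*(-1/1210884) + 36757/14255 = -44525/201814 + 36757/14255 = 6783373323/2876858570 ≈ 2.3579)
I - U = -1942734 - 1*6783373323/2876858570 = -1942734 - 6783373323/2876858570 = -5588977740503703/2876858570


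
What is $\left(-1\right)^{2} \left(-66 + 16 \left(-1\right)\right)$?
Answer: $-82$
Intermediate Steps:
$\left(-1\right)^{2} \left(-66 + 16 \left(-1\right)\right) = 1 \left(-66 - 16\right) = 1 \left(-82\right) = -82$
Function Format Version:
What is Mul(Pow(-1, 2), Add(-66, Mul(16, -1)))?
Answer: -82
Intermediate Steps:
Mul(Pow(-1, 2), Add(-66, Mul(16, -1))) = Mul(1, Add(-66, -16)) = Mul(1, -82) = -82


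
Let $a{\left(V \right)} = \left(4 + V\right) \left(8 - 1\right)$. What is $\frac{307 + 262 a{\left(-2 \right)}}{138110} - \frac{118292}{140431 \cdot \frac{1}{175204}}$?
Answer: $- \frac{572472234728651}{3878985082} \approx -1.4758 \cdot 10^{5}$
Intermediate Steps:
$a{\left(V \right)} = 28 + 7 V$ ($a{\left(V \right)} = \left(4 + V\right) 7 = 28 + 7 V$)
$\frac{307 + 262 a{\left(-2 \right)}}{138110} - \frac{118292}{140431 \cdot \frac{1}{175204}} = \frac{307 + 262 \left(28 + 7 \left(-2\right)\right)}{138110} - \frac{118292}{140431 \cdot \frac{1}{175204}} = \left(307 + 262 \left(28 - 14\right)\right) \frac{1}{138110} - \frac{118292}{140431 \cdot \frac{1}{175204}} = \left(307 + 262 \cdot 14\right) \frac{1}{138110} - \frac{118292}{\frac{140431}{175204}} = \left(307 + 3668\right) \frac{1}{138110} - \frac{20725231568}{140431} = 3975 \cdot \frac{1}{138110} - \frac{20725231568}{140431} = \frac{795}{27622} - \frac{20725231568}{140431} = - \frac{572472234728651}{3878985082}$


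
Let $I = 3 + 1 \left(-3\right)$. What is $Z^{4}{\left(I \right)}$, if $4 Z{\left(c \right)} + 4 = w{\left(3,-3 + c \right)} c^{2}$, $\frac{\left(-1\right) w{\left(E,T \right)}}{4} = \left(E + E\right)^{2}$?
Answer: $1$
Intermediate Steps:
$w{\left(E,T \right)} = - 16 E^{2}$ ($w{\left(E,T \right)} = - 4 \left(E + E\right)^{2} = - 4 \left(2 E\right)^{2} = - 4 \cdot 4 E^{2} = - 16 E^{2}$)
$I = 0$ ($I = 3 - 3 = 0$)
$Z{\left(c \right)} = -1 - 36 c^{2}$ ($Z{\left(c \right)} = -1 + \frac{- 16 \cdot 3^{2} c^{2}}{4} = -1 + \frac{\left(-16\right) 9 c^{2}}{4} = -1 + \frac{\left(-144\right) c^{2}}{4} = -1 - 36 c^{2}$)
$Z^{4}{\left(I \right)} = \left(-1 - 36 \cdot 0^{2}\right)^{4} = \left(-1 - 0\right)^{4} = \left(-1 + 0\right)^{4} = \left(-1\right)^{4} = 1$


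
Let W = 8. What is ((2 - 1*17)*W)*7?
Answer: -840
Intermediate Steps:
((2 - 1*17)*W)*7 = ((2 - 1*17)*8)*7 = ((2 - 17)*8)*7 = -15*8*7 = -120*7 = -840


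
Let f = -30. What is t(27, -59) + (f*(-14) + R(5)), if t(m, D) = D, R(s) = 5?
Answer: 366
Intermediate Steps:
t(27, -59) + (f*(-14) + R(5)) = -59 + (-30*(-14) + 5) = -59 + (420 + 5) = -59 + 425 = 366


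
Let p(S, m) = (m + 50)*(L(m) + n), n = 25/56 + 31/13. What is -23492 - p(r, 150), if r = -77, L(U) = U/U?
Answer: -2207497/91 ≈ -24258.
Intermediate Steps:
L(U) = 1
n = 2061/728 (n = 25*(1/56) + 31*(1/13) = 25/56 + 31/13 = 2061/728 ≈ 2.8310)
p(S, m) = 69725/364 + 2789*m/728 (p(S, m) = (m + 50)*(1 + 2061/728) = (50 + m)*(2789/728) = 69725/364 + 2789*m/728)
-23492 - p(r, 150) = -23492 - (69725/364 + (2789/728)*150) = -23492 - (69725/364 + 209175/364) = -23492 - 1*69725/91 = -23492 - 69725/91 = -2207497/91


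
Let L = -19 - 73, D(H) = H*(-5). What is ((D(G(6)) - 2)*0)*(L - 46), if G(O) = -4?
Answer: 0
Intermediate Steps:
D(H) = -5*H
L = -92
((D(G(6)) - 2)*0)*(L - 46) = ((-5*(-4) - 2)*0)*(-92 - 46) = ((20 - 2)*0)*(-138) = (18*0)*(-138) = 0*(-138) = 0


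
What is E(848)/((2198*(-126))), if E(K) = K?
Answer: -212/69237 ≈ -0.0030619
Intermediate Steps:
E(848)/((2198*(-126))) = 848/((2198*(-126))) = 848/(-276948) = 848*(-1/276948) = -212/69237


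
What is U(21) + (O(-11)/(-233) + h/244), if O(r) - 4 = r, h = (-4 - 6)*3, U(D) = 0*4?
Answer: -2641/28426 ≈ -0.092908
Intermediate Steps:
U(D) = 0
h = -30 (h = -10*3 = -30)
O(r) = 4 + r
U(21) + (O(-11)/(-233) + h/244) = 0 + ((4 - 11)/(-233) - 30/244) = 0 + (-7*(-1/233) - 30*1/244) = 0 + (7/233 - 15/122) = 0 - 2641/28426 = -2641/28426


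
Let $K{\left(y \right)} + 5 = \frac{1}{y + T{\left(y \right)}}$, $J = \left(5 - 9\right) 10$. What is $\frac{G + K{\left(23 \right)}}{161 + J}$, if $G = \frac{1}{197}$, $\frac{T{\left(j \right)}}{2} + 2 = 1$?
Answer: $- \frac{20467}{500577} \approx -0.040887$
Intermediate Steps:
$T{\left(j \right)} = -2$ ($T{\left(j \right)} = -4 + 2 \cdot 1 = -4 + 2 = -2$)
$J = -40$ ($J = \left(-4\right) 10 = -40$)
$G = \frac{1}{197} \approx 0.0050761$
$K{\left(y \right)} = -5 + \frac{1}{-2 + y}$ ($K{\left(y \right)} = -5 + \frac{1}{y - 2} = -5 + \frac{1}{-2 + y}$)
$\frac{G + K{\left(23 \right)}}{161 + J} = \frac{\frac{1}{197} + \frac{11 - 115}{-2 + 23}}{161 - 40} = \frac{\frac{1}{197} + \frac{11 - 115}{21}}{121} = \left(\frac{1}{197} + \frac{1}{21} \left(-104\right)\right) \frac{1}{121} = \left(\frac{1}{197} - \frac{104}{21}\right) \frac{1}{121} = \left(- \frac{20467}{4137}\right) \frac{1}{121} = - \frac{20467}{500577}$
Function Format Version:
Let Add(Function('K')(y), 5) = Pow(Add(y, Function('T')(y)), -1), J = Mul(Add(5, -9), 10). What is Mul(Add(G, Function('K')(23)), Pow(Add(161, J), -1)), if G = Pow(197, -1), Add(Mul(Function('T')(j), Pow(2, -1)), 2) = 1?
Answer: Rational(-20467, 500577) ≈ -0.040887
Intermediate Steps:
Function('T')(j) = -2 (Function('T')(j) = Add(-4, Mul(2, 1)) = Add(-4, 2) = -2)
J = -40 (J = Mul(-4, 10) = -40)
G = Rational(1, 197) ≈ 0.0050761
Function('K')(y) = Add(-5, Pow(Add(-2, y), -1)) (Function('K')(y) = Add(-5, Pow(Add(y, -2), -1)) = Add(-5, Pow(Add(-2, y), -1)))
Mul(Add(G, Function('K')(23)), Pow(Add(161, J), -1)) = Mul(Add(Rational(1, 197), Mul(Pow(Add(-2, 23), -1), Add(11, Mul(-5, 23)))), Pow(Add(161, -40), -1)) = Mul(Add(Rational(1, 197), Mul(Pow(21, -1), Add(11, -115))), Pow(121, -1)) = Mul(Add(Rational(1, 197), Mul(Rational(1, 21), -104)), Rational(1, 121)) = Mul(Add(Rational(1, 197), Rational(-104, 21)), Rational(1, 121)) = Mul(Rational(-20467, 4137), Rational(1, 121)) = Rational(-20467, 500577)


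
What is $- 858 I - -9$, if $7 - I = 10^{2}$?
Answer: $79803$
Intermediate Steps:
$I = -93$ ($I = 7 - 10^{2} = 7 - 100 = -93$)
$- 858 I - -9 = \left(-858\right) \left(-93\right) - -9 = 79794 + 9 = 79803$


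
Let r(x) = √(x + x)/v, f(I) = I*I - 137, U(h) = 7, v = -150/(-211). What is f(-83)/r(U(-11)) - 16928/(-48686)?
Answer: 8464/24343 + 2400*√14/7 ≈ 1283.2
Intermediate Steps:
v = 150/211 (v = -150*(-1/211) = 150/211 ≈ 0.71090)
f(I) = -137 + I² (f(I) = I² - 137 = -137 + I²)
r(x) = 211*√2*√x/150 (r(x) = √(x + x)/(150/211) = √(2*x)*(211/150) = (√2*√x)*(211/150) = 211*√2*√x/150)
f(-83)/r(U(-11)) - 16928/(-48686) = (-137 + (-83)²)/((211*√2*√7/150)) - 16928/(-48686) = (-137 + 6889)/((211*√14/150)) - 16928*(-1/48686) = 6752*(75*√14/1477) + 8464/24343 = 2400*√14/7 + 8464/24343 = 8464/24343 + 2400*√14/7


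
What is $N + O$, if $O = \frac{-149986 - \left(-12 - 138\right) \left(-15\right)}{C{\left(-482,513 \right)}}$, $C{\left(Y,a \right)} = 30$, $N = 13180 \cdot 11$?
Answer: $\frac{2098582}{15} \approx 1.3991 \cdot 10^{5}$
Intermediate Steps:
$N = 144980$
$O = - \frac{76118}{15}$ ($O = \frac{-149986 - \left(-12 - 138\right) \left(-15\right)}{30} = \left(-149986 - \left(-150\right) \left(-15\right)\right) \frac{1}{30} = \left(-149986 - 2250\right) \frac{1}{30} = \left(-152236\right) \frac{1}{30} = - \frac{76118}{15} \approx -5074.5$)
$N + O = 144980 - \frac{76118}{15} = \frac{2098582}{15}$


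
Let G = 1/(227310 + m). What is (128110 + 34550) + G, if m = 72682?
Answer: 48796698721/299992 ≈ 1.6266e+5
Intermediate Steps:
G = 1/299992 (G = 1/(227310 + 72682) = 1/299992 ≈ 3.3334e-6)
(128110 + 34550) + G = (128110 + 34550) + 1/299992 = 162660 + 1/299992 = 48796698721/299992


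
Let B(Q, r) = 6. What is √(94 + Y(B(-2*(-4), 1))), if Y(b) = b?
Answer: 10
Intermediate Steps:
√(94 + Y(B(-2*(-4), 1))) = √(94 + 6) = √100 = 10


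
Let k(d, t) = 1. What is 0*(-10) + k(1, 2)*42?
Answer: 42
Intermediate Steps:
0*(-10) + k(1, 2)*42 = 0*(-10) + 1*42 = 0 + 42 = 42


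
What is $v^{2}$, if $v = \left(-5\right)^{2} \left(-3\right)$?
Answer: $5625$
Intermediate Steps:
$v = -75$ ($v = 25 \left(-3\right) = -75$)
$v^{2} = \left(-75\right)^{2} = 5625$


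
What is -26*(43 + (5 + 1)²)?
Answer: -2054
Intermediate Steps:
-26*(43 + (5 + 1)²) = -26*(43 + 6²) = -26*(43 + 36) = -26*79 = -2054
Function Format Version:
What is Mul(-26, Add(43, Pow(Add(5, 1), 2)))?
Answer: -2054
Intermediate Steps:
Mul(-26, Add(43, Pow(Add(5, 1), 2))) = Mul(-26, Add(43, Pow(6, 2))) = Mul(-26, Add(43, 36)) = Mul(-26, 79) = -2054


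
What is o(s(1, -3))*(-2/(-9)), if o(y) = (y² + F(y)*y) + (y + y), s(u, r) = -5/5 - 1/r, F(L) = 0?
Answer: -16/81 ≈ -0.19753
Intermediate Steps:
s(u, r) = -1 - 1/r (s(u, r) = -5*⅕ - 1/r = -1 - 1/r)
o(y) = y² + 2*y (o(y) = (y² + 0*y) + (y + y) = (y² + 0) + 2*y = y² + 2*y)
o(s(1, -3))*(-2/(-9)) = (((-1 - 1*(-3))/(-3))*(2 + (-1 - 1*(-3))/(-3)))*(-2/(-9)) = ((-(-1 + 3)/3)*(2 - (-1 + 3)/3))*(-2*(-⅑)) = ((-⅓*2)*(2 - ⅓*2))*(2/9) = -2*(2 - ⅔)/3*(2/9) = -⅔*4/3*(2/9) = -8/9*2/9 = -16/81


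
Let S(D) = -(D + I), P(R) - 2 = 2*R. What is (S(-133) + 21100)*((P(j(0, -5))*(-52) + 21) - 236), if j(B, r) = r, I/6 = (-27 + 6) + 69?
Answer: 4209945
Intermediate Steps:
I = 288 (I = 6*((-27 + 6) + 69) = 6*(-21 + 69) = 6*48 = 288)
P(R) = 2 + 2*R
S(D) = -288 - D (S(D) = -(D + 288) = -(288 + D) = -288 - D)
(S(-133) + 21100)*((P(j(0, -5))*(-52) + 21) - 236) = ((-288 - 1*(-133)) + 21100)*(((2 + 2*(-5))*(-52) + 21) - 236) = ((-288 + 133) + 21100)*(((2 - 10)*(-52) + 21) - 236) = (-155 + 21100)*((-8*(-52) + 21) - 236) = 20945*((416 + 21) - 236) = 20945*(437 - 236) = 20945*201 = 4209945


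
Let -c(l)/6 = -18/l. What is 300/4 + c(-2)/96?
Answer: 1191/16 ≈ 74.438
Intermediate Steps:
c(l) = 108/l (c(l) = -(-108)/l = 108/l)
300/4 + c(-2)/96 = 300/4 + (108/(-2))/96 = 300*(¼) + (108*(-½))*(1/96) = 75 - 54*1/96 = 75 - 9/16 = 1191/16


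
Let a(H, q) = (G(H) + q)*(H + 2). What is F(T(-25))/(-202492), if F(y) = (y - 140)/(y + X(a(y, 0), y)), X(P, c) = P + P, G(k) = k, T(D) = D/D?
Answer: 139/1417444 ≈ 9.8064e-5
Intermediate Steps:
T(D) = 1
a(H, q) = (2 + H)*(H + q) (a(H, q) = (H + q)*(H + 2) = (H + q)*(2 + H) = (2 + H)*(H + q))
X(P, c) = 2*P
F(y) = (-140 + y)/(2*y² + 5*y) (F(y) = (y - 140)/(y + 2*(y² + 2*y + 2*0 + y*0)) = (-140 + y)/(y + 2*(y² + 2*y + 0 + 0)) = (-140 + y)/(y + 2*(y² + 2*y)) = (-140 + y)/(y + (2*y² + 4*y)) = (-140 + y)/(2*y² + 5*y))
F(T(-25))/(-202492) = ((-140 + 1)/(1*(5 + 2*1)))/(-202492) = (1*(-139)/(5 + 2))*(-1/202492) = (1*(-139)/7)*(-1/202492) = (1*(⅐)*(-139))*(-1/202492) = -139/7*(-1/202492) = 139/1417444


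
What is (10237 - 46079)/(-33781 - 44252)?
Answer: 35842/78033 ≈ 0.45932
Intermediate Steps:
(10237 - 46079)/(-33781 - 44252) = -35842/(-78033) = -35842*(-1/78033) = 35842/78033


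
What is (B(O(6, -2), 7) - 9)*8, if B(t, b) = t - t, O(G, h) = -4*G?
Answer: -72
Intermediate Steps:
B(t, b) = 0
(B(O(6, -2), 7) - 9)*8 = (0 - 9)*8 = -9*8 = -72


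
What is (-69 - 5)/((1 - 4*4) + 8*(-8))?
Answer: 74/79 ≈ 0.93671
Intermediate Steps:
(-69 - 5)/((1 - 4*4) + 8*(-8)) = -74/((1 - 16) - 64) = -74/(-15 - 64) = -74/(-79) = -1/79*(-74) = 74/79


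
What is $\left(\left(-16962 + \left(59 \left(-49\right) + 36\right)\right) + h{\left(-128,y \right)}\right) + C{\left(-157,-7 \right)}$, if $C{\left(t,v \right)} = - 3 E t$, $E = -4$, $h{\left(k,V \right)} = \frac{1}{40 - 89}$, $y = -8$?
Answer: $- \frac{1063350}{49} \approx -21701.0$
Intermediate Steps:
$h{\left(k,V \right)} = - \frac{1}{49}$ ($h{\left(k,V \right)} = \frac{1}{-49} = - \frac{1}{49}$)
$C{\left(t,v \right)} = 12 t$ ($C{\left(t,v \right)} = \left(-3\right) \left(-4\right) t = 12 t$)
$\left(\left(-16962 + \left(59 \left(-49\right) + 36\right)\right) + h{\left(-128,y \right)}\right) + C{\left(-157,-7 \right)} = \left(\left(-16962 + \left(59 \left(-49\right) + 36\right)\right) - \frac{1}{49}\right) + 12 \left(-157\right) = \left(\left(-16962 + \left(-2891 + 36\right)\right) - \frac{1}{49}\right) - 1884 = \left(\left(-16962 - 2855\right) - \frac{1}{49}\right) - 1884 = \left(-19817 - \frac{1}{49}\right) - 1884 = - \frac{971034}{49} - 1884 = - \frac{1063350}{49}$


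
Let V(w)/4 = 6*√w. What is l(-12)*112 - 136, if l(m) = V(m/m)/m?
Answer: -360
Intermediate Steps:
V(w) = 24*√w (V(w) = 4*(6*√w) = 24*√w)
l(m) = 24/m (l(m) = (24*√(m/m))/m = (24*√1)/m = (24*1)/m = 24/m)
l(-12)*112 - 136 = (24/(-12))*112 - 136 = (24*(-1/12))*112 - 136 = -2*112 - 136 = -224 - 136 = -360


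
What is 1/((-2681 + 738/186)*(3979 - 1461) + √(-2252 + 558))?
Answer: -3238938652/21832931512613295 - 10571*I*√14/43665863025226590 ≈ -1.4835e-7 - 9.0581e-13*I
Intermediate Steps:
1/((-2681 + 738/186)*(3979 - 1461) + √(-2252 + 558)) = 1/((-2681 + 738*(1/186))*2518 + √(-1694)) = 1/((-2681 + 123/31)*2518 + 11*I*√14) = 1/(-82988/31*2518 + 11*I*√14) = 1/(-208963784/31 + 11*I*√14)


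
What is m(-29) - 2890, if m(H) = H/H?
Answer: -2889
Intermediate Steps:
m(H) = 1
m(-29) - 2890 = 1 - 2890 = -2889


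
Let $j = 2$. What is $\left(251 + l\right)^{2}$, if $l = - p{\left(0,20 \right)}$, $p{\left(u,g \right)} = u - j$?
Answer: $64009$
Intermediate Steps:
$p{\left(u,g \right)} = -2 + u$ ($p{\left(u,g \right)} = u - 2 = -2 + u$)
$l = 2$ ($l = - (-2 + 0) = \left(-1\right) \left(-2\right) = 2$)
$\left(251 + l\right)^{2} = \left(251 + 2\right)^{2} = 253^{2} = 64009$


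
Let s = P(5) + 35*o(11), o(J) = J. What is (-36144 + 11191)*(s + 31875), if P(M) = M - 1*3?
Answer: -805033686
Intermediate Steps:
P(M) = -3 + M (P(M) = M - 3 = -3 + M)
s = 387 (s = (-3 + 5) + 35*11 = 2 + 385 = 387)
(-36144 + 11191)*(s + 31875) = (-36144 + 11191)*(387 + 31875) = -24953*32262 = -805033686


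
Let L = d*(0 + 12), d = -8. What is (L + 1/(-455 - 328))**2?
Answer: 5650378561/613089 ≈ 9216.3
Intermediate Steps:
L = -96 (L = -8*(0 + 12) = -8*12 = -96)
(L + 1/(-455 - 328))**2 = (-96 + 1/(-455 - 328))**2 = (-96 + 1/(-783))**2 = (-96 - 1/783)**2 = (-75169/783)**2 = 5650378561/613089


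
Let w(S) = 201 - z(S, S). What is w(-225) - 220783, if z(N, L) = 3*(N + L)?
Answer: -219232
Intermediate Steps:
z(N, L) = 3*L + 3*N (z(N, L) = 3*(L + N) = 3*L + 3*N)
w(S) = 201 - 6*S (w(S) = 201 - (3*S + 3*S) = 201 - 6*S)
w(-225) - 220783 = (201 - 6*(-225)) - 220783 = (201 + 1350) - 220783 = 1551 - 220783 = -219232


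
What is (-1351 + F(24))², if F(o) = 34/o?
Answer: 262278025/144 ≈ 1.8214e+6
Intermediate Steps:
(-1351 + F(24))² = (-1351 + 34/24)² = (-1351 + 34*(1/24))² = (-1351 + 17/12)² = (-16195/12)² = 262278025/144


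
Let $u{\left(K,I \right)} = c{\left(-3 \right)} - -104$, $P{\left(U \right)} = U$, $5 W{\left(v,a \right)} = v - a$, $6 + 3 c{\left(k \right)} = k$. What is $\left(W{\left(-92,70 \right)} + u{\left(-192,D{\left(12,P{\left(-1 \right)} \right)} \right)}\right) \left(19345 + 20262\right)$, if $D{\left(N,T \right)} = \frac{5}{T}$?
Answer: $\frac{13585201}{5} \approx 2.717 \cdot 10^{6}$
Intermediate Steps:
$c{\left(k \right)} = -2 + \frac{k}{3}$
$W{\left(v,a \right)} = - \frac{a}{5} + \frac{v}{5}$ ($W{\left(v,a \right)} = \frac{v - a}{5} = - \frac{a}{5} + \frac{v}{5}$)
$u{\left(K,I \right)} = 101$ ($u{\left(K,I \right)} = \left(-2 + \frac{1}{3} \left(-3\right)\right) - -104 = \left(-2 - 1\right) + 104 = -3 + 104 = 101$)
$\left(W{\left(-92,70 \right)} + u{\left(-192,D{\left(12,P{\left(-1 \right)} \right)} \right)}\right) \left(19345 + 20262\right) = \left(\left(\left(- \frac{1}{5}\right) 70 + \frac{1}{5} \left(-92\right)\right) + 101\right) \left(19345 + 20262\right) = \left(\left(-14 - \frac{92}{5}\right) + 101\right) 39607 = \left(- \frac{162}{5} + 101\right) 39607 = \frac{343}{5} \cdot 39607 = \frac{13585201}{5}$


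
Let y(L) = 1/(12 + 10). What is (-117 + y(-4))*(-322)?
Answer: 414253/11 ≈ 37659.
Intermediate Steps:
y(L) = 1/22
(-117 + y(-4))*(-322) = (-117 + 1/22)*(-322) = -2573/22*(-322) = 414253/11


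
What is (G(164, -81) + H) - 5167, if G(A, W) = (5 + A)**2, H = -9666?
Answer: 13728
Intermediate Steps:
(G(164, -81) + H) - 5167 = ((5 + 164)**2 - 9666) - 5167 = (169**2 - 9666) - 5167 = (28561 - 9666) - 5167 = 18895 - 5167 = 13728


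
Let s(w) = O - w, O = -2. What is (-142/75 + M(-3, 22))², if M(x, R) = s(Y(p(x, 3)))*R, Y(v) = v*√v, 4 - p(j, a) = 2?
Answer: 33627364/5625 + 302896*√2/75 ≈ 11690.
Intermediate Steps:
p(j, a) = 2 (p(j, a) = 4 - 1*2 = 4 - 2 = 2)
Y(v) = v^(3/2)
s(w) = -2 - w
M(x, R) = R*(-2 - 2*√2) (M(x, R) = (-2 - 2^(3/2))*R = (-2 - 2*√2)*R = R*(-2 - 2*√2))
(-142/75 + M(-3, 22))² = (-142/75 - 2*22*(1 + √2))² = (-142*1/75 + (-44 - 44*√2))² = (-142/75 + (-44 - 44*√2))² = (-3442/75 - 44*√2)²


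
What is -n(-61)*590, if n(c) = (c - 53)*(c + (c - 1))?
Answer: -8272980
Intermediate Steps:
n(c) = (-1 + 2*c)*(-53 + c) (n(c) = (-53 + c)*(c + (-1 + c)) = (-53 + c)*(-1 + 2*c) = (-1 + 2*c)*(-53 + c))
-n(-61)*590 = -(53 - 107*(-61) + 2*(-61)**2)*590 = -(53 + 6527 + 2*3721)*590 = -(53 + 6527 + 7442)*590 = -1*14022*590 = -14022*590 = -8272980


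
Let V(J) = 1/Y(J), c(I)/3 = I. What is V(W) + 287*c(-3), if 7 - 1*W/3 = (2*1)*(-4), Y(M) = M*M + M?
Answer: -5346809/2070 ≈ -2583.0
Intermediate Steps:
c(I) = 3*I
Y(M) = M + M² (Y(M) = M² + M = M + M²)
W = 45 (W = 21 - 3*2*1*(-4) = 21 - 6*(-4) = 21 - 3*(-8) = 21 + 24 = 45)
V(J) = 1/(J*(1 + J))
V(W) + 287*c(-3) = 1/(45*(1 + 45)) + 287*(3*(-3)) = (1/45)/46 + 287*(-9) = (1/45)*(1/46) - 2583 = 1/2070 - 2583 = -5346809/2070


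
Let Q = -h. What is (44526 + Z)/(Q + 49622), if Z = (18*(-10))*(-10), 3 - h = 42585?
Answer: 3309/6586 ≈ 0.50243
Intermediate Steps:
h = -42582 (h = 3 - 1*42585 = 3 - 42585 = -42582)
Q = 42582 (Q = -1*(-42582) = 42582)
Z = 1800 (Z = -180*(-10) = 1800)
(44526 + Z)/(Q + 49622) = (44526 + 1800)/(42582 + 49622) = 46326/92204 = 46326*(1/92204) = 3309/6586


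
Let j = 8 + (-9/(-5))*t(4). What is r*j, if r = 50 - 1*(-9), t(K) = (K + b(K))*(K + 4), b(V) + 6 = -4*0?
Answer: -6136/5 ≈ -1227.2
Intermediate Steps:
b(V) = -6 (b(V) = -6 - 4*0 = -6 + 0 = -6)
t(K) = (-6 + K)*(4 + K) (t(K) = (K - 6)*(K + 4) = (-6 + K)*(4 + K))
j = -104/5 (j = 8 + (-9/(-5))*(-24 + 4**2 - 2*4) = 8 + (-9*(-1/5))*(-24 + 16 - 8) = 8 + (9/5)*(-16) = 8 - 144/5 = -104/5 ≈ -20.800)
r = 59 (r = 50 + 9 = 59)
r*j = 59*(-104/5) = -6136/5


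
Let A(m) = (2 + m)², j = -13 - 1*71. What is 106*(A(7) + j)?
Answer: -318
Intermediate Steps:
j = -84 (j = -13 - 71 = -84)
106*(A(7) + j) = 106*((2 + 7)² - 84) = 106*(9² - 84) = 106*(81 - 84) = 106*(-3) = -318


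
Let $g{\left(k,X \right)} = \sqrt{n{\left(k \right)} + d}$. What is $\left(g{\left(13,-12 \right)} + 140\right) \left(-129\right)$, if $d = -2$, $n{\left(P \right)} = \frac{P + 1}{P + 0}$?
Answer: $-18060 - \frac{258 i \sqrt{39}}{13} \approx -18060.0 - 123.94 i$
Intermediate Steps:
$n{\left(P \right)} = \frac{1 + P}{P}$
$g{\left(k,X \right)} = \sqrt{-2 + \frac{1 + k}{k}}$ ($g{\left(k,X \right)} = \sqrt{\frac{1 + k}{k} - 2} = \sqrt{-2 + \frac{1 + k}{k}}$)
$\left(g{\left(13,-12 \right)} + 140\right) \left(-129\right) = \left(\sqrt{\frac{1 - 13}{13}} + 140\right) \left(-129\right) = \left(\sqrt{\frac{1}{13} \left(-12\right)} + 140\right) \left(-129\right) = \left(\sqrt{- \frac{12}{13}} + 140\right) \left(-129\right) = \left(\frac{2 i \sqrt{39}}{13} + 140\right) \left(-129\right) = \left(140 + \frac{2 i \sqrt{39}}{13}\right) \left(-129\right) = -18060 - \frac{258 i \sqrt{39}}{13}$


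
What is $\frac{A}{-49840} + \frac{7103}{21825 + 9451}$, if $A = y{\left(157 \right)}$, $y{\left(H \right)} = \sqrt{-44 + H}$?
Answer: $\frac{7103}{31276} - \frac{\sqrt{113}}{49840} \approx 0.22689$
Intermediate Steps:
$A = \sqrt{113}$ ($A = \sqrt{-44 + 157} = \sqrt{113} \approx 10.63$)
$\frac{A}{-49840} + \frac{7103}{21825 + 9451} = \frac{\sqrt{113}}{-49840} + \frac{7103}{21825 + 9451} = \sqrt{113} \left(- \frac{1}{49840}\right) + \frac{7103}{31276} = - \frac{\sqrt{113}}{49840} + 7103 \cdot \frac{1}{31276} = - \frac{\sqrt{113}}{49840} + \frac{7103}{31276} = \frac{7103}{31276} - \frac{\sqrt{113}}{49840}$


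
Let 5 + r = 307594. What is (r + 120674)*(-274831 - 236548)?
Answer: -219004704677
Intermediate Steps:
r = 307589 (r = -5 + 307594 = 307589)
(r + 120674)*(-274831 - 236548) = (307589 + 120674)*(-274831 - 236548) = 428263*(-511379) = -219004704677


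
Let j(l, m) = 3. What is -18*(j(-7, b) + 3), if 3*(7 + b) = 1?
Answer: -108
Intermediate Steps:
b = -20/3 (b = -7 + (1/3)*1 = -7 + 1/3 = -20/3 ≈ -6.6667)
-18*(j(-7, b) + 3) = -18*(3 + 3) = -18*6 = -108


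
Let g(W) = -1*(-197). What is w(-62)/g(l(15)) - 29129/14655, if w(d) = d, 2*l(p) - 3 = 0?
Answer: -6647023/2887035 ≈ -2.3024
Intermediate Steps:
l(p) = 3/2 (l(p) = 3/2 + (½)*0 = 3/2 + 0 = 3/2)
g(W) = 197
w(-62)/g(l(15)) - 29129/14655 = -62/197 - 29129/14655 = -6647023/2887035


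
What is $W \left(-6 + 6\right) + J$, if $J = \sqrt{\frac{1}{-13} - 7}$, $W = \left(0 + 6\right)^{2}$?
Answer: $\frac{2 i \sqrt{299}}{13} \approx 2.6602 i$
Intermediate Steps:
$W = 36$ ($W = 6^{2} = 36$)
$J = \frac{2 i \sqrt{299}}{13}$ ($J = \sqrt{- \frac{1}{13} - 7} = \sqrt{- \frac{92}{13}} = \frac{2 i \sqrt{299}}{13} \approx 2.6602 i$)
$W \left(-6 + 6\right) + J = 36 \left(-6 + 6\right) + \frac{2 i \sqrt{299}}{13} = 36 \cdot 0 + \frac{2 i \sqrt{299}}{13} = 0 + \frac{2 i \sqrt{299}}{13} = \frac{2 i \sqrt{299}}{13}$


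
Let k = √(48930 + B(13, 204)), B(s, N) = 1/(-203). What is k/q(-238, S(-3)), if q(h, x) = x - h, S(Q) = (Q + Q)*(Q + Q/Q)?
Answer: √2016356167/50750 ≈ 0.88480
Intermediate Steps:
B(s, N) = -1/203
S(Q) = 2*Q*(1 + Q) (S(Q) = (2*Q)*(Q + 1) = (2*Q)*(1 + Q) = 2*Q*(1 + Q))
k = √2016356167/203 (k = √(48930 - 1/203) = √(9932789/203) = √2016356167/203 ≈ 221.20)
k/q(-238, S(-3)) = (√2016356167/203)/(2*(-3)*(1 - 3) - 1*(-238)) = (√2016356167/203)/(2*(-3)*(-2) + 238) = (√2016356167/203)/(12 + 238) = (√2016356167/203)/250 = (√2016356167/203)*(1/250) = √2016356167/50750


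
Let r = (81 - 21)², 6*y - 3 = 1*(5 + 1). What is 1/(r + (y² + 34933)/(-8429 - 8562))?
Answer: 67964/244530659 ≈ 0.00027794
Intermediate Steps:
y = 3/2 (y = ½ + (1*(5 + 1))/6 = ½ + (1*6)/6 = ½ + (⅙)*6 = ½ + 1 = 3/2 ≈ 1.5000)
r = 3600 (r = 60² = 3600)
1/(r + (y² + 34933)/(-8429 - 8562)) = 1/(3600 + ((3/2)² + 34933)/(-8429 - 8562)) = 1/(3600 + (9/4 + 34933)/(-16991)) = 1/(3600 + (139741/4)*(-1/16991)) = 1/(3600 - 139741/67964) = 1/(244530659/67964) = 67964/244530659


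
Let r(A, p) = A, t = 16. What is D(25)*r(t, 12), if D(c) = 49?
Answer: 784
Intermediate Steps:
D(25)*r(t, 12) = 49*16 = 784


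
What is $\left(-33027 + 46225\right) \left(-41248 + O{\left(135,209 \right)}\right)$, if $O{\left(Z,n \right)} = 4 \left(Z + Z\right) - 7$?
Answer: $-530229650$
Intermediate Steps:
$O{\left(Z,n \right)} = -7 + 8 Z$ ($O{\left(Z,n \right)} = 4 \cdot 2 Z - 7 = 8 Z - 7 = -7 + 8 Z$)
$\left(-33027 + 46225\right) \left(-41248 + O{\left(135,209 \right)}\right) = \left(-33027 + 46225\right) \left(-41248 + \left(-7 + 8 \cdot 135\right)\right) = 13198 \left(-41248 + \left(-7 + 1080\right)\right) = 13198 \left(-41248 + 1073\right) = 13198 \left(-40175\right) = -530229650$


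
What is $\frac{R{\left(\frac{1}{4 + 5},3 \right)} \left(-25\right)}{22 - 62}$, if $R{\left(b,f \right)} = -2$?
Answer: $- \frac{5}{4} \approx -1.25$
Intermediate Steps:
$\frac{R{\left(\frac{1}{4 + 5},3 \right)} \left(-25\right)}{22 - 62} = \frac{\left(-2\right) \left(-25\right)}{22 - 62} = \frac{50}{-40} = 50 \left(- \frac{1}{40}\right) = - \frac{5}{4}$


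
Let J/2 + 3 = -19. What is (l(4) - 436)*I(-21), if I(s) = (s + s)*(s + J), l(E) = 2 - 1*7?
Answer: -1203930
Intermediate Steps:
J = -44 (J = -6 + 2*(-19) = -6 - 38 = -44)
l(E) = -5 (l(E) = 2 - 7 = -5)
I(s) = 2*s*(-44 + s) (I(s) = (s + s)*(s - 44) = (2*s)*(-44 + s) = 2*s*(-44 + s))
(l(4) - 436)*I(-21) = (-5 - 436)*(2*(-21)*(-44 - 21)) = -882*(-21)*(-65) = -441*2730 = -1203930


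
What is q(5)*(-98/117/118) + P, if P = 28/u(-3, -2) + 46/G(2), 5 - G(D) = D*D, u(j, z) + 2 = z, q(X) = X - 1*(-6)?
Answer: 268678/6903 ≈ 38.922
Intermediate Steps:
q(X) = 6 + X (q(X) = X + 6 = 6 + X)
u(j, z) = -2 + z
G(D) = 5 - D² (G(D) = 5 - D*D = 5 - D²)
P = 39 (P = 28/(-2 - 2) + 46/(5 - 1*2²) = 28/(-4) + 46/(5 - 1*4) = 28*(-¼) + 46/(5 - 4) = -7 + 46/1 = -7 + 46*1 = -7 + 46 = 39)
q(5)*(-98/117/118) + P = (6 + 5)*(-98/117/118) + 39 = 11*(-98*1/117*(1/118)) + 39 = 11*(-98/117*1/118) + 39 = 11*(-49/6903) + 39 = -539/6903 + 39 = 268678/6903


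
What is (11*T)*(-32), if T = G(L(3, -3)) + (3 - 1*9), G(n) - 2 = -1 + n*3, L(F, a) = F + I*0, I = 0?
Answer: -1408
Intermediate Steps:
L(F, a) = F (L(F, a) = F + 0*0 = F + 0 = F)
G(n) = 1 + 3*n (G(n) = 2 + (-1 + n*3) = 2 + (-1 + 3*n) = 1 + 3*n)
T = 4 (T = (1 + 3*3) + (3 - 1*9) = (1 + 9) + (3 - 9) = 10 - 6 = 4)
(11*T)*(-32) = (11*4)*(-32) = 44*(-32) = -1408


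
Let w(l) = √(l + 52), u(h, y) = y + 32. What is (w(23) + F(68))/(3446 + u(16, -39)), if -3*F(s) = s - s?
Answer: 5*√3/3439 ≈ 0.0025182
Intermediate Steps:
u(h, y) = 32 + y
F(s) = 0 (F(s) = -(s - s)/3 = -⅓*0 = 0)
w(l) = √(52 + l)
(w(23) + F(68))/(3446 + u(16, -39)) = (√(52 + 23) + 0)/(3446 + (32 - 39)) = (√75 + 0)/(3446 - 7) = (5*√3 + 0)/3439 = (5*√3)*(1/3439) = 5*√3/3439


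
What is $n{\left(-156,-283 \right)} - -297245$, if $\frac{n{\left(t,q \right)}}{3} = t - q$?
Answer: $297626$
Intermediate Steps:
$n{\left(t,q \right)} = - 3 q + 3 t$ ($n{\left(t,q \right)} = 3 \left(t - q\right) = - 3 q + 3 t$)
$n{\left(-156,-283 \right)} - -297245 = \left(\left(-3\right) \left(-283\right) + 3 \left(-156\right)\right) - -297245 = \left(849 - 468\right) + 297245 = 381 + 297245 = 297626$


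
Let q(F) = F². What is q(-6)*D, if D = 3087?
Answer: 111132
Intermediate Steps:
q(-6)*D = (-6)²*3087 = 36*3087 = 111132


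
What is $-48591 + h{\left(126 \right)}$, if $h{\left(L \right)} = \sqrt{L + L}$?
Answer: $-48591 + 6 \sqrt{7} \approx -48575.0$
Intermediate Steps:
$h{\left(L \right)} = \sqrt{2} \sqrt{L}$ ($h{\left(L \right)} = \sqrt{2 L} = \sqrt{2} \sqrt{L}$)
$-48591 + h{\left(126 \right)} = -48591 + \sqrt{2} \sqrt{126} = -48591 + \sqrt{2} \cdot 3 \sqrt{14} = -48591 + 6 \sqrt{7}$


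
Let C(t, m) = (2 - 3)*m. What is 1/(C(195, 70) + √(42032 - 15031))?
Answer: 70/22101 + √27001/22101 ≈ 0.010602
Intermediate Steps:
C(t, m) = -m
1/(C(195, 70) + √(42032 - 15031)) = 1/(-1*70 + √(42032 - 15031)) = 1/(-70 + √27001)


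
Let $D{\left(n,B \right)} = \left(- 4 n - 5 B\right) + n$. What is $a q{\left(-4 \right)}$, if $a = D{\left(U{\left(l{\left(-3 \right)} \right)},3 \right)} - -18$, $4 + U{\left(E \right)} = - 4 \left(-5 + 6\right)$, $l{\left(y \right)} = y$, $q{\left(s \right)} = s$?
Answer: $-108$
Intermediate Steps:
$U{\left(E \right)} = -8$ ($U{\left(E \right)} = -4 - 4 \left(-5 + 6\right) = -4 - 4 = -8$)
$D{\left(n,B \right)} = - 5 B - 3 n$ ($D{\left(n,B \right)} = \left(- 5 B - 4 n\right) + n = - 5 B - 3 n$)
$a = 27$ ($a = \left(\left(-5\right) 3 - -24\right) - -18 = \left(-15 + 24\right) + 18 = 9 + 18 = 27$)
$a q{\left(-4 \right)} = 27 \left(-4\right) = -108$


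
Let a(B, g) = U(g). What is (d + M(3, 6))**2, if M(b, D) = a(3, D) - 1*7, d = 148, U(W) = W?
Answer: 21609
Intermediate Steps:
a(B, g) = g
M(b, D) = -7 + D (M(b, D) = D - 1*7 = D - 7 = -7 + D)
(d + M(3, 6))**2 = (148 + (-7 + 6))**2 = (148 - 1)**2 = 147**2 = 21609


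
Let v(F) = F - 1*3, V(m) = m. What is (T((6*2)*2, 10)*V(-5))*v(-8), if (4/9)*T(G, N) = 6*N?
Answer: 7425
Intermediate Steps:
T(G, N) = 27*N/2 (T(G, N) = 9*(6*N)/4 = 27*N/2)
v(F) = -3 + F (v(F) = F - 3 = -3 + F)
(T((6*2)*2, 10)*V(-5))*v(-8) = (((27/2)*10)*(-5))*(-3 - 8) = (135*(-5))*(-11) = -675*(-11) = 7425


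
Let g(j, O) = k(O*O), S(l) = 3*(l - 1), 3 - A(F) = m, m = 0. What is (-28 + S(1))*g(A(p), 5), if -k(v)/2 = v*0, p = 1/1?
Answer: 0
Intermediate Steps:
p = 1
A(F) = 3 (A(F) = 3 - 1*0 = 3 + 0 = 3)
k(v) = 0 (k(v) = -2*v*0 = -2*0 = 0)
S(l) = -3 + 3*l (S(l) = 3*(-1 + l) = -3 + 3*l)
g(j, O) = 0
(-28 + S(1))*g(A(p), 5) = (-28 + (-3 + 3*1))*0 = (-28 + (-3 + 3))*0 = (-28 + 0)*0 = -28*0 = 0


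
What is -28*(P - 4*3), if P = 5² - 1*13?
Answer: 0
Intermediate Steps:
P = 12 (P = 25 - 13 = 12)
-28*(P - 4*3) = -28*(12 - 4*3) = -28*(12 - 12) = -28*0 = 0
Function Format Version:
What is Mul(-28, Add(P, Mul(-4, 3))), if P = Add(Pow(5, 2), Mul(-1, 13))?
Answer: 0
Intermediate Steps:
P = 12 (P = Add(25, -13) = 12)
Mul(-28, Add(P, Mul(-4, 3))) = Mul(-28, Add(12, Mul(-4, 3))) = Mul(-28, Add(12, -12)) = Mul(-28, 0) = 0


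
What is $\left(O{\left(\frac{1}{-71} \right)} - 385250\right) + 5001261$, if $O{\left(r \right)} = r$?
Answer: $\frac{327736780}{71} \approx 4.616 \cdot 10^{6}$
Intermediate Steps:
$\left(O{\left(\frac{1}{-71} \right)} - 385250\right) + 5001261 = \left(\frac{1}{-71} - 385250\right) + 5001261 = \left(- \frac{1}{71} - 385250\right) + 5001261 = - \frac{27352751}{71} + 5001261 = \frac{327736780}{71}$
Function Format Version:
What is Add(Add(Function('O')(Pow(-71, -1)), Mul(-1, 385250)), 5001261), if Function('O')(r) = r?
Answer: Rational(327736780, 71) ≈ 4.6160e+6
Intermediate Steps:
Add(Add(Function('O')(Pow(-71, -1)), Mul(-1, 385250)), 5001261) = Add(Add(Pow(-71, -1), Mul(-1, 385250)), 5001261) = Add(Add(Rational(-1, 71), -385250), 5001261) = Add(Rational(-27352751, 71), 5001261) = Rational(327736780, 71)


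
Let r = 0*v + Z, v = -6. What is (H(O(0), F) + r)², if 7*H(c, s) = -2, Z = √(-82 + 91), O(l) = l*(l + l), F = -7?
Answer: 361/49 ≈ 7.3673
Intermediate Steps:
O(l) = 2*l² (O(l) = l*(2*l) = 2*l²)
Z = 3 (Z = √9 = 3)
H(c, s) = -2/7 (H(c, s) = (⅐)*(-2) = -2/7)
r = 3 (r = 0*(-6) + 3 = 0 + 3 = 3)
(H(O(0), F) + r)² = (-2/7 + 3)² = (19/7)² = 361/49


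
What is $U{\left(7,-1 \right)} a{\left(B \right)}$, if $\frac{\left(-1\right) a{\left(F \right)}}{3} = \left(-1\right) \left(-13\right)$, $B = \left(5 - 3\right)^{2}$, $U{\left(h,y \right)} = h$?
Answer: $-273$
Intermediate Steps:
$B = 4$ ($B = 2^{2} = 4$)
$a{\left(F \right)} = -39$ ($a{\left(F \right)} = - 3 \left(\left(-1\right) \left(-13\right)\right) = \left(-3\right) 13 = -39$)
$U{\left(7,-1 \right)} a{\left(B \right)} = 7 \left(-39\right) = -273$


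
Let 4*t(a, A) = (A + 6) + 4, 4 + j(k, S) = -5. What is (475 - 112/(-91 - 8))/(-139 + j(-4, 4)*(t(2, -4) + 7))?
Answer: -94274/42669 ≈ -2.2094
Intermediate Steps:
j(k, S) = -9 (j(k, S) = -4 - 5 = -9)
t(a, A) = 5/2 + A/4 (t(a, A) = ((A + 6) + 4)/4 = ((6 + A) + 4)/4 = (10 + A)/4 = 5/2 + A/4)
(475 - 112/(-91 - 8))/(-139 + j(-4, 4)*(t(2, -4) + 7)) = (475 - 112/(-91 - 8))/(-139 - 9*((5/2 + (¼)*(-4)) + 7)) = (475 - 112/(-99))/(-139 - 9*((5/2 - 1) + 7)) = (475 - 112*(-1/99))/(-139 - 9*(3/2 + 7)) = (475 + 112/99)/(-139 - 9*17/2) = 47137/(99*(-139 - 153/2)) = 47137/(99*(-431/2)) = (47137/99)*(-2/431) = -94274/42669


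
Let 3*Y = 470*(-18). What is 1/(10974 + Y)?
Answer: 1/8154 ≈ 0.00012264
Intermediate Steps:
Y = -2820 (Y = (470*(-18))/3 = (⅓)*(-8460) = -2820)
1/(10974 + Y) = 1/(10974 - 2820) = 1/8154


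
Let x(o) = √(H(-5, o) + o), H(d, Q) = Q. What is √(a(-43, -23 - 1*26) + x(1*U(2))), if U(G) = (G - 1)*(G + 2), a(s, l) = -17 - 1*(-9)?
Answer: √(-8 + 2*√2) ≈ 2.2741*I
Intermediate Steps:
a(s, l) = -8 (a(s, l) = -17 + 9 = -8)
U(G) = (-1 + G)*(2 + G)
x(o) = √2*√o (x(o) = √(o + o) = √(2*o) = √2*√o)
√(a(-43, -23 - 1*26) + x(1*U(2))) = √(-8 + √2*√(1*(-2 + 2 + 2²))) = √(-8 + √2*√(1*(-2 + 2 + 4))) = √(-8 + √2*√(1*4)) = √(-8 + √2*√4) = √(-8 + √2*2) = √(-8 + 2*√2)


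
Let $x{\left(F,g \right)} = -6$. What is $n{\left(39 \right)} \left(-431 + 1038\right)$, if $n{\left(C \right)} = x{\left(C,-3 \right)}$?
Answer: $-3642$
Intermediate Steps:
$n{\left(C \right)} = -6$
$n{\left(39 \right)} \left(-431 + 1038\right) = - 6 \left(-431 + 1038\right) = \left(-6\right) 607 = -3642$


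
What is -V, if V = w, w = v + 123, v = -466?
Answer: 343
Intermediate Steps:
w = -343 (w = -466 + 123 = -343)
V = -343
-V = -1*(-343) = 343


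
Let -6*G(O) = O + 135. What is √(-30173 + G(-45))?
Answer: 2*I*√7547 ≈ 173.75*I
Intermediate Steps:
G(O) = -45/2 - O/6 (G(O) = -(O + 135)/6 = -(135 + O)/6 = -45/2 - O/6)
√(-30173 + G(-45)) = √(-30173 + (-45/2 - ⅙*(-45))) = √(-30173 + (-45/2 + 15/2)) = √(-30173 - 15) = √(-30188) = 2*I*√7547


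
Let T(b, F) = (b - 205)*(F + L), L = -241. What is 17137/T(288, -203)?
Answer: -17137/36852 ≈ -0.46502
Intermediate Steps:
T(b, F) = (-241 + F)*(-205 + b) (T(b, F) = (b - 205)*(F - 241) = (-205 + b)*(-241 + F) = (-241 + F)*(-205 + b))
17137/T(288, -203) = 17137/(49405 - 241*288 - 205*(-203) - 203*288) = 17137/(49405 - 69408 + 41615 - 58464) = 17137/(-36852) = 17137*(-1/36852) = -17137/36852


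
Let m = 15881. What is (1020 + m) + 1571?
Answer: 18472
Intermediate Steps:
(1020 + m) + 1571 = (1020 + 15881) + 1571 = 16901 + 1571 = 18472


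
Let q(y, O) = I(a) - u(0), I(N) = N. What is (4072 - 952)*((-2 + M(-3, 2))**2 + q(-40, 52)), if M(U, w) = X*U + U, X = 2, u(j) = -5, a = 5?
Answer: 408720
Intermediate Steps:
M(U, w) = 3*U (M(U, w) = 2*U + U = 3*U)
q(y, O) = 10 (q(y, O) = 5 - 1*(-5) = 5 + 5 = 10)
(4072 - 952)*((-2 + M(-3, 2))**2 + q(-40, 52)) = (4072 - 952)*((-2 + 3*(-3))**2 + 10) = 3120*((-2 - 9)**2 + 10) = 3120*((-11)**2 + 10) = 3120*(121 + 10) = 3120*131 = 408720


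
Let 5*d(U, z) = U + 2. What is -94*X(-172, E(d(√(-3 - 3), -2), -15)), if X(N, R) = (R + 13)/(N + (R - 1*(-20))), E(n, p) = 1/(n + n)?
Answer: 512582/61207 - 10340*I*√6/61207 ≈ 8.3746 - 0.4138*I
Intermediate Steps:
d(U, z) = ⅖ + U/5 (d(U, z) = (U + 2)/5 = (2 + U)/5 = ⅖ + U/5)
E(n, p) = 1/(2*n)
X(N, R) = (13 + R)/(20 + N + R) (X(N, R) = (13 + R)/(N + (R + 20)) = (13 + R)/(N + (20 + R)) = (13 + R)/(20 + N + R))
-94*X(-172, E(d(√(-3 - 3), -2), -15)) = -94*(13 + 1/(2*(⅖ + √(-3 - 3)/5)))/(20 - 172 + 1/(2*(⅖ + √(-3 - 3)/5))) = -94*(13 + 1/(2*(⅖ + √(-6)/5)))/(20 - 172 + 1/(2*(⅖ + √(-6)/5))) = -94*(13 + 1/(2*(⅖ + (I*√6)/5)))/(20 - 172 + 1/(2*(⅖ + (I*√6)/5))) = -94*(13 + 1/(2*(⅖ + I*√6/5)))/(20 - 172 + 1/(2*(⅖ + I*√6/5))) = -94*(13 + 1/(2*(⅖ + I*√6/5)))/(-152 + 1/(2*(⅖ + I*√6/5)))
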